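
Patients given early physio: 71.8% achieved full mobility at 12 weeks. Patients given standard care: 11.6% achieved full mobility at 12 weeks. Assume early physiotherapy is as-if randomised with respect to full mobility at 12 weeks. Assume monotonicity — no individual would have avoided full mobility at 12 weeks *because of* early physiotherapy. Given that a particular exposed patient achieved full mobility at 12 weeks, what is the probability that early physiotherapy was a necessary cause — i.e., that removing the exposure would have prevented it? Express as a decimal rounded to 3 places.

PN ≈ 0.838

p₁ = 0.718, p₀ = 0.116.
Under exogeneity and monotonicity, PN = (p₁ − p₀) / p₁.
PN = (0.718 − 0.116) / 0.718 = 0.602 / 0.718 ≈ 0.8384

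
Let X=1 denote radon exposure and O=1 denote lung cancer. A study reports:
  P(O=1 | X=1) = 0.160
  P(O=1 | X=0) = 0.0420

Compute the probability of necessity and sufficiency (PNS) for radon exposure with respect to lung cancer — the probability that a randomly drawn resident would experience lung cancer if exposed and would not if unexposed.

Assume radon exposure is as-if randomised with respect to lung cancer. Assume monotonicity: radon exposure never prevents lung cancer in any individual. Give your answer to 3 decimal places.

Let p₁ = 0.16, p₀ = 0.042.
Under exogeneity and monotonicity, PNS = p₁ − p₀.
PNS = 0.16 − 0.042 = 0.118

PNS ≈ 0.118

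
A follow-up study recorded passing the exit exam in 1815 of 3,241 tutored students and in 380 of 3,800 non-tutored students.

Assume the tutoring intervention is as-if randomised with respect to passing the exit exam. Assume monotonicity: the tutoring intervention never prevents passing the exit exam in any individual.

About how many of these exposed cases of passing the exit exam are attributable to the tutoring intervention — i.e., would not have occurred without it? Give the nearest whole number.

about 1491 cases

p₁ = P(outcome | exposed) = 1815/3241 = 0.56001
p₀ = P(outcome | unexposed) = 380/3800 = 0.1
PN = (p₁ − p₀)/p₁ = (0.56001 − 0.1) / 0.56001 ≈ 0.82143.
Attributable cases ≈ PN × (exposed cases) = 0.82143 × 1815 ≈ 1490.90.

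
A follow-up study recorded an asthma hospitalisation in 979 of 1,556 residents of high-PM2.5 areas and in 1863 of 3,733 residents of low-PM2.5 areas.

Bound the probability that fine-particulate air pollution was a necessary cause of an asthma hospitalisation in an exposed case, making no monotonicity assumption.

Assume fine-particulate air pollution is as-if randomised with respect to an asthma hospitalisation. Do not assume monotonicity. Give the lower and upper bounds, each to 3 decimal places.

0.207 ≤ PN ≤ 0.796

p₁ = P(outcome | exposed) = 979/1556 = 0.62918
p₀ = P(outcome | unexposed) = 1863/3733 = 0.49906
Under exogeneity alone the bounds on PN are max{0,(p₁−p₀)/p₁} ≤ PN ≤ min{1,(1−p₀)/p₁}.
  lower = (p₁ − p₀)/p₁ = 0.13011 / 0.62918 ≈ 0.2068
  upper = min{1, (1 − p₀)/p₁} = 0.50094 / 0.62918 ≈ 0.7962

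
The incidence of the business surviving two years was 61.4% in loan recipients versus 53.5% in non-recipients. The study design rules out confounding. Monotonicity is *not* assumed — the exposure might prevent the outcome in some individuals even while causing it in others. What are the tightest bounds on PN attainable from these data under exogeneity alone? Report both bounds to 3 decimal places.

p₁ = 0.614, p₀ = 0.535.
Under exogeneity alone the bounds on PN are max{0,(p₁−p₀)/p₁} ≤ PN ≤ min{1,(1−p₀)/p₁}.
  lower = (p₁ − p₀)/p₁ = 0.079 / 0.614 ≈ 0.1287
  upper = min{1, (1 − p₀)/p₁} = 0.465 / 0.614 ≈ 0.7573

0.129 ≤ PN ≤ 0.757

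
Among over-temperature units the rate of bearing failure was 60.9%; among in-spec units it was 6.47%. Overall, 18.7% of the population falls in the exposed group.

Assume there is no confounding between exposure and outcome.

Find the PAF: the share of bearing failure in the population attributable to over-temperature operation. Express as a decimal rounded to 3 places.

p₁ = 0.609, p₀ = 0.0647.
Overall risk P(Y=1) = π·p₁ + (1−π)·p₀ = 0.187×0.609 + 0.813×0.0647 = 0.16648.
Under exogeneity, PAF = [P(Y=1) − p₀] / P(Y=1).
PAF = (0.16648 − 0.0647) / 0.16648 ≈ 0.6114

PAF ≈ 0.611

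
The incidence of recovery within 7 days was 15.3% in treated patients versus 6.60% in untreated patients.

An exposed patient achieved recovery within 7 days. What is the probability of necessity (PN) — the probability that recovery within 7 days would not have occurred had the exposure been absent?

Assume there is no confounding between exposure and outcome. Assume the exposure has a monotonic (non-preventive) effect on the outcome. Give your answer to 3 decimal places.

p₁ = 0.153, p₀ = 0.066.
Under exogeneity and monotonicity, PN = (p₁ − p₀) / p₁.
PN = (0.153 − 0.066) / 0.153 = 0.087 / 0.153 ≈ 0.5686

PN ≈ 0.569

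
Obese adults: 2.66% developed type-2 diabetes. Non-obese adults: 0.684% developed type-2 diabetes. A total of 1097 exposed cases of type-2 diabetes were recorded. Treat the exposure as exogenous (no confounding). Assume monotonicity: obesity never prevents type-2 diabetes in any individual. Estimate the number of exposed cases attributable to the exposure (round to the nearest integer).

about 815 cases

p₁ = 0.0266, p₀ = 0.00684.
PN = (p₁ − p₀)/p₁ = (0.0266 − 0.00684) / 0.0266 ≈ 0.74286.
Attributable cases ≈ PN × (exposed cases) = 0.74286 × 1097 ≈ 814.91.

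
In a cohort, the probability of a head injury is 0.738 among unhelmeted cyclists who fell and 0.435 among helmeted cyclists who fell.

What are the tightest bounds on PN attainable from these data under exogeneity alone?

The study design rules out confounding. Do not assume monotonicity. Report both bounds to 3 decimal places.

Let p₁ = 0.738, p₀ = 0.435.
Under exogeneity alone the bounds on PN are max{0,(p₁−p₀)/p₁} ≤ PN ≤ min{1,(1−p₀)/p₁}.
  lower = (p₁ − p₀)/p₁ = 0.303 / 0.738 ≈ 0.4106
  upper = min{1, (1 − p₀)/p₁} = 0.565 / 0.738 ≈ 0.7656

0.411 ≤ PN ≤ 0.766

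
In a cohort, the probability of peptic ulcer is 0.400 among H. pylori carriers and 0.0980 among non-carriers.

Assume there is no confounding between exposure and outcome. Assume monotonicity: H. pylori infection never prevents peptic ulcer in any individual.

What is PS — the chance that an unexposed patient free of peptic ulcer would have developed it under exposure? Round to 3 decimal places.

PS ≈ 0.335

Let p₁ = 0.4, p₀ = 0.098.
Under exogeneity and monotonicity, PS = (p₁ − p₀) / (1 − p₀).
PS = (0.4 − 0.098) / (1 − 0.098) = 0.302 / 0.902 ≈ 0.3348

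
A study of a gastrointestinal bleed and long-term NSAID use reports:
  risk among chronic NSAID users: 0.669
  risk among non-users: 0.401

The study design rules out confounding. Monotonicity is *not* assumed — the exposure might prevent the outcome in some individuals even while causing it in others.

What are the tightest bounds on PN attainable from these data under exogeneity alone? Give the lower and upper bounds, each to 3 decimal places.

0.401 ≤ PN ≤ 0.895

Let p₁ = 0.669, p₀ = 0.401.
Under exogeneity alone the bounds on PN are max{0,(p₁−p₀)/p₁} ≤ PN ≤ min{1,(1−p₀)/p₁}.
  lower = (p₁ − p₀)/p₁ = 0.268 / 0.669 ≈ 0.4006
  upper = min{1, (1 − p₀)/p₁} = 0.599 / 0.669 ≈ 0.8954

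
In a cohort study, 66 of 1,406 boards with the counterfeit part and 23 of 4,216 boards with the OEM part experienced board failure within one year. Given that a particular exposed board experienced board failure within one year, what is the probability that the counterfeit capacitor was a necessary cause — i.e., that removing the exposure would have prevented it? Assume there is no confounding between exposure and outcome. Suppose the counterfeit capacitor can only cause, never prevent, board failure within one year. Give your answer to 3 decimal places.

PN ≈ 0.884

p₁ = P(outcome | exposed) = 66/1406 = 0.046942
p₀ = P(outcome | unexposed) = 23/4216 = 0.0054554
Under exogeneity and monotonicity, PN = (p₁ − p₀) / p₁.
PN = (0.046942 − 0.0054554) / 0.046942 = 0.041486 / 0.046942 ≈ 0.8838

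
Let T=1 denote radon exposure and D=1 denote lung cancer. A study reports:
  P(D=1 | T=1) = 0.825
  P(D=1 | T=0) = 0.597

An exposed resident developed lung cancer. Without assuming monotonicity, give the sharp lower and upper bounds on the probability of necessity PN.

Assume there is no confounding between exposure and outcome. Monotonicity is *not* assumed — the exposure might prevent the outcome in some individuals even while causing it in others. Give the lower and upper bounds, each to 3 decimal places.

Let p₁ = 0.825, p₀ = 0.597.
Under exogeneity alone the bounds on PN are max{0,(p₁−p₀)/p₁} ≤ PN ≤ min{1,(1−p₀)/p₁}.
  lower = (p₁ − p₀)/p₁ = 0.228 / 0.825 ≈ 0.2764
  upper = min{1, (1 − p₀)/p₁} = 0.403 / 0.825 ≈ 0.4885

0.276 ≤ PN ≤ 0.488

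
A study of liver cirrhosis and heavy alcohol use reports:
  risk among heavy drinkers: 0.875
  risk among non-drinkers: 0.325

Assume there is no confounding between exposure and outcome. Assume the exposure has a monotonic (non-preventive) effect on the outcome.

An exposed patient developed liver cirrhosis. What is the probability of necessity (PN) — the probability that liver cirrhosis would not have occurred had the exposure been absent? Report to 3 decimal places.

PN ≈ 0.629

Let p₁ = 0.875, p₀ = 0.325.
Under exogeneity and monotonicity, PN = (p₁ − p₀) / p₁.
PN = (0.875 − 0.325) / 0.875 = 0.55 / 0.875 ≈ 0.6286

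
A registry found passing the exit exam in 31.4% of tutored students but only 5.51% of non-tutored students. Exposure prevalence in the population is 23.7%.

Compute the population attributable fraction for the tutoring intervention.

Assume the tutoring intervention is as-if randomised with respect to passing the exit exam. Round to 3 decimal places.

PAF ≈ 0.527

p₁ = 0.314, p₀ = 0.0551.
Overall risk P(Y=1) = π·p₁ + (1−π)·p₀ = 0.237×0.314 + 0.763×0.0551 = 0.11646.
Under exogeneity, PAF = [P(Y=1) − p₀] / P(Y=1).
PAF = (0.11646 − 0.0551) / 0.11646 ≈ 0.5269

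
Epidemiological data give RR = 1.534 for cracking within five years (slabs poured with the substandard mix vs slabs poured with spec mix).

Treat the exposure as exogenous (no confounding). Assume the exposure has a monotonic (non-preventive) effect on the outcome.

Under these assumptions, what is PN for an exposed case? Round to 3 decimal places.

Under exogeneity and monotonicity, PN = (RR − 1) / RR = 1 − 1/RR.
PN = (1.534 − 1) / 1.534 = 0.534 / 1.534 ≈ 0.3481

PN ≈ 0.348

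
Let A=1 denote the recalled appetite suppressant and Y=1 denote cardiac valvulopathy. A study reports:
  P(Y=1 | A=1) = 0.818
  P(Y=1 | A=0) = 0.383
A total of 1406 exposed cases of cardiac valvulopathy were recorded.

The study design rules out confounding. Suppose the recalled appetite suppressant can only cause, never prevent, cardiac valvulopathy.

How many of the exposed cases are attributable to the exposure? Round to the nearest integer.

about 748 cases

Let p₁ = 0.818, p₀ = 0.383.
PN = (p₁ − p₀)/p₁ = (0.818 − 0.383) / 0.818 ≈ 0.53178.
Attributable cases ≈ PN × (exposed cases) = 0.53178 × 1406 ≈ 747.69.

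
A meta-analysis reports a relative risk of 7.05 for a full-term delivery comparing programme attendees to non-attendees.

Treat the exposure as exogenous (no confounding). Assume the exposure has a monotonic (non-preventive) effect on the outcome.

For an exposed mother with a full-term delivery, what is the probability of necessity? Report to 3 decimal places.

Under exogeneity and monotonicity, PN = (RR − 1) / RR = 1 − 1/RR.
PN = (7.05 − 1) / 7.05 = 6.05 / 7.05 ≈ 0.8582

PN ≈ 0.858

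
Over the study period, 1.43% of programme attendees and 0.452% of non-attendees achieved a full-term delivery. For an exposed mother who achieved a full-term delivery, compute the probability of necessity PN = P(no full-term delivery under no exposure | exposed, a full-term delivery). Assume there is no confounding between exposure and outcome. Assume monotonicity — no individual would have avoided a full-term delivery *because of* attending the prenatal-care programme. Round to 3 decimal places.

PN ≈ 0.684

p₁ = 0.0143, p₀ = 0.00452.
Under exogeneity and monotonicity, PN = (p₁ − p₀) / p₁.
PN = (0.0143 − 0.00452) / 0.0143 = 0.00978 / 0.0143 ≈ 0.6839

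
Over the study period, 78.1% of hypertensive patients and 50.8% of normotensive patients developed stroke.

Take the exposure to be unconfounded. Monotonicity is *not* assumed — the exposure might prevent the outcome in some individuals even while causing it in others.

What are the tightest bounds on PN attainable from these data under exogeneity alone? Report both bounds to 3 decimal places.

0.350 ≤ PN ≤ 0.630

p₁ = 0.781, p₀ = 0.508.
Under exogeneity alone the bounds on PN are max{0,(p₁−p₀)/p₁} ≤ PN ≤ min{1,(1−p₀)/p₁}.
  lower = (p₁ − p₀)/p₁ = 0.273 / 0.781 ≈ 0.3496
  upper = min{1, (1 − p₀)/p₁} = 0.492 / 0.781 ≈ 0.6300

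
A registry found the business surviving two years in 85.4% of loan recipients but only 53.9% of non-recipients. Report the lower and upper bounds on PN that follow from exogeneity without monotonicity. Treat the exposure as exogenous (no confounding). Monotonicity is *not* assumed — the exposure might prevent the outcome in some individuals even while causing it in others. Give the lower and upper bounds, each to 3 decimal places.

0.369 ≤ PN ≤ 0.540

p₁ = 0.854, p₀ = 0.539.
Under exogeneity alone the bounds on PN are max{0,(p₁−p₀)/p₁} ≤ PN ≤ min{1,(1−p₀)/p₁}.
  lower = (p₁ − p₀)/p₁ = 0.315 / 0.854 ≈ 0.3689
  upper = min{1, (1 − p₀)/p₁} = 0.461 / 0.854 ≈ 0.5398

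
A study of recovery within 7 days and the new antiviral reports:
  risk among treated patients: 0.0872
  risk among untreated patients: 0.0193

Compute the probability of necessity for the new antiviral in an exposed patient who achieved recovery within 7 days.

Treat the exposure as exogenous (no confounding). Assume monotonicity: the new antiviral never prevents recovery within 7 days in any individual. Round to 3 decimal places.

Let p₁ = 0.0872, p₀ = 0.0193.
Under exogeneity and monotonicity, PN = (p₁ − p₀) / p₁.
PN = (0.0872 − 0.0193) / 0.0872 = 0.0679 / 0.0872 ≈ 0.7787

PN ≈ 0.779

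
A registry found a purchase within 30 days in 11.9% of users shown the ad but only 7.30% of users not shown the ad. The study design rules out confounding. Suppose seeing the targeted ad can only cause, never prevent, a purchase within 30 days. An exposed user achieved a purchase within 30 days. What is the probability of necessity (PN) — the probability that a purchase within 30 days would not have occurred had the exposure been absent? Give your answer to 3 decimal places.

PN ≈ 0.387

p₁ = 0.119, p₀ = 0.073.
Under exogeneity and monotonicity, PN = (p₁ − p₀) / p₁.
PN = (0.119 − 0.073) / 0.119 = 0.046 / 0.119 ≈ 0.3866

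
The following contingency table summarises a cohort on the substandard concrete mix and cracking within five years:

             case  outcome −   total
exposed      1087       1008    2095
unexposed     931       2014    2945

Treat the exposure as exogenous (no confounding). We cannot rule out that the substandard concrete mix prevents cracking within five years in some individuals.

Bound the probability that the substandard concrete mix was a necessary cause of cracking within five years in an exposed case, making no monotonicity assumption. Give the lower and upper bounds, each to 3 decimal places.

0.391 ≤ PN ≤ 1.000

p₁ = P(outcome | exposed) = 1087/2095 = 0.51885
p₀ = P(outcome | unexposed) = 931/2945 = 0.31613
Under exogeneity alone the bounds on PN are max{0,(p₁−p₀)/p₁} ≤ PN ≤ min{1,(1−p₀)/p₁}.
  lower = (p₁ − p₀)/p₁ = 0.20273 / 0.51885 ≈ 0.3907
  upper = min{1, (1 − p₀)/p₁} = 0.68387 / 0.51885 ≈ 1.3180 → capped at 1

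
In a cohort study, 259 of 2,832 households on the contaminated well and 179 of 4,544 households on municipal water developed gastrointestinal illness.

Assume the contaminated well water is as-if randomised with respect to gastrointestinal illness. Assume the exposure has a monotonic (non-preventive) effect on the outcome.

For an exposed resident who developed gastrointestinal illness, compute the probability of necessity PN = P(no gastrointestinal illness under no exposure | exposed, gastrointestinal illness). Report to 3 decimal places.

PN ≈ 0.569

p₁ = P(outcome | exposed) = 259/2832 = 0.091455
p₀ = P(outcome | unexposed) = 179/4544 = 0.039393
Under exogeneity and monotonicity, PN = (p₁ − p₀) / p₁.
PN = (0.091455 − 0.039393) / 0.091455 = 0.052062 / 0.091455 ≈ 0.5693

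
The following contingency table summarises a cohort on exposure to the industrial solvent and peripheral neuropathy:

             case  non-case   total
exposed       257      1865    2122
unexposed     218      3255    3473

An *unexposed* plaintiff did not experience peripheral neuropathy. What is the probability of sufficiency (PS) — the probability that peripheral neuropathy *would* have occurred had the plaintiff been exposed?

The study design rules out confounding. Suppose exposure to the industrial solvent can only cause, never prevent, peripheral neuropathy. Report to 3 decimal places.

p₁ = P(outcome | exposed) = 257/2122 = 0.12111
p₀ = P(outcome | unexposed) = 218/3473 = 0.06277
Under exogeneity and monotonicity, PS = (p₁ − p₀)/(1 − p₀).
PS = (0.12111 − 0.06277) / 0.93723 ≈ 0.0622

PS ≈ 0.062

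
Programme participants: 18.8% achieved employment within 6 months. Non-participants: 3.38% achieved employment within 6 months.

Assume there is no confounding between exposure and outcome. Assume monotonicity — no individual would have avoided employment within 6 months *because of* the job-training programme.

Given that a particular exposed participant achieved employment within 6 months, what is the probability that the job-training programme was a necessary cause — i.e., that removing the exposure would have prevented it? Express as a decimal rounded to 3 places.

PN ≈ 0.820

p₁ = 0.188, p₀ = 0.0338.
Under exogeneity and monotonicity, PN = (p₁ − p₀) / p₁.
PN = (0.188 − 0.0338) / 0.188 = 0.1542 / 0.188 ≈ 0.8202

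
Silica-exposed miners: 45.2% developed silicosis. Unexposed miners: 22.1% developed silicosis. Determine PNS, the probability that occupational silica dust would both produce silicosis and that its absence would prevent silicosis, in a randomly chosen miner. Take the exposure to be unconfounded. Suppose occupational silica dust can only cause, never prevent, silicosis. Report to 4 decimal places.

PNS ≈ 0.2310

p₁ = 0.452, p₀ = 0.221.
Under exogeneity and monotonicity, PNS = p₁ − p₀.
PNS = 0.452 − 0.221 = 0.231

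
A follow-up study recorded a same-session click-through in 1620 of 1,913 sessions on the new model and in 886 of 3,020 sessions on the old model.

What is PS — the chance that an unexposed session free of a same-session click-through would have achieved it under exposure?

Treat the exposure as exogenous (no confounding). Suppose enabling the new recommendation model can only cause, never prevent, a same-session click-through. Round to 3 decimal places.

p₁ = P(outcome | exposed) = 1620/1913 = 0.84684
p₀ = P(outcome | unexposed) = 886/3020 = 0.29338
Under exogeneity and monotonicity, PS = (p₁ − p₀) / (1 − p₀).
PS = (0.84684 − 0.29338) / (1 − 0.29338) = 0.55346 / 0.70662 ≈ 0.7832

PS ≈ 0.783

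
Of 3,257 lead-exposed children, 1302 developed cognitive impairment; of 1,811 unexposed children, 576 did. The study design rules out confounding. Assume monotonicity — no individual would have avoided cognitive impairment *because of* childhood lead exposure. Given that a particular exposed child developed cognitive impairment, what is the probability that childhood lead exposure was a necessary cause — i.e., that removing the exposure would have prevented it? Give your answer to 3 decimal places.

p₁ = P(outcome | exposed) = 1302/3257 = 0.39975
p₀ = P(outcome | unexposed) = 576/1811 = 0.31806
Under exogeneity and monotonicity, PN = (p₁ − p₀) / p₁.
PN = (0.39975 − 0.31806) / 0.39975 = 0.081698 / 0.39975 ≈ 0.2044

PN ≈ 0.204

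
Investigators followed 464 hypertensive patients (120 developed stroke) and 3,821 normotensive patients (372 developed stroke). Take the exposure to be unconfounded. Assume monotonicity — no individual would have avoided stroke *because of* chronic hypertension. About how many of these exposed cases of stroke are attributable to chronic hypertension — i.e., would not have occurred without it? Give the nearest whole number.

about 75 cases

p₁ = P(outcome | exposed) = 120/464 = 0.25862
p₀ = P(outcome | unexposed) = 372/3821 = 0.097357
PN = (p₁ − p₀)/p₁ = (0.25862 − 0.097357) / 0.25862 ≈ 0.62355.
Attributable cases ≈ PN × (exposed cases) = 0.62355 × 120 ≈ 74.83.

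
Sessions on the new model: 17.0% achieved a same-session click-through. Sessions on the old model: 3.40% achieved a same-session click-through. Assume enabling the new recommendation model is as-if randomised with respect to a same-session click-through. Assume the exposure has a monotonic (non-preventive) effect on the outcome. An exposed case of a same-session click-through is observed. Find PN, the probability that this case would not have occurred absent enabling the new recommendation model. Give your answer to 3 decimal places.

p₁ = 0.17, p₀ = 0.034.
Under exogeneity and monotonicity, PN = (p₁ − p₀) / p₁.
PN = (0.17 − 0.034) / 0.17 = 0.136 / 0.17 ≈ 0.8000

PN ≈ 0.800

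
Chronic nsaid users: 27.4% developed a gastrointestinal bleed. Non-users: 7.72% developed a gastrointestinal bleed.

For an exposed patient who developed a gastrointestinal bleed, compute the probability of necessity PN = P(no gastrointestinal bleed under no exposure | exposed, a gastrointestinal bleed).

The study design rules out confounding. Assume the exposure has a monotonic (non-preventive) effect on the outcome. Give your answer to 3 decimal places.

PN ≈ 0.718

p₁ = 0.274, p₀ = 0.0772.
Under exogeneity and monotonicity, PN = (p₁ − p₀) / p₁.
PN = (0.274 − 0.0772) / 0.274 = 0.1968 / 0.274 ≈ 0.7182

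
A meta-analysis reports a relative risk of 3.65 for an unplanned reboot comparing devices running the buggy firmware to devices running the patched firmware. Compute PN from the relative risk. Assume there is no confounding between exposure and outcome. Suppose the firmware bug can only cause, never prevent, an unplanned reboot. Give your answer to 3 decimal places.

Under exogeneity and monotonicity, PN = (RR − 1) / RR = 1 − 1/RR.
PN = (3.65 − 1) / 3.65 = 2.65 / 3.65 ≈ 0.7260

PN ≈ 0.726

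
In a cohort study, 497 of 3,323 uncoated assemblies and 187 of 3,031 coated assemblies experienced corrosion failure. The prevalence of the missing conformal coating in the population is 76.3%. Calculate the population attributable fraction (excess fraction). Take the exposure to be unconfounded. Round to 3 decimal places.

p₁ = P(outcome | exposed) = 497/3323 = 0.14956
p₀ = P(outcome | unexposed) = 187/3031 = 0.061696
Overall risk P(Y=1) = π·p₁ + (1−π)·p₀ = 0.763×0.14956 + 0.237×0.061696 = 0.12874.
Under exogeneity, PAF = [P(Y=1) − p₀] / P(Y=1).
PAF = (0.12874 − 0.061696) / 0.12874 ≈ 0.5208

PAF ≈ 0.521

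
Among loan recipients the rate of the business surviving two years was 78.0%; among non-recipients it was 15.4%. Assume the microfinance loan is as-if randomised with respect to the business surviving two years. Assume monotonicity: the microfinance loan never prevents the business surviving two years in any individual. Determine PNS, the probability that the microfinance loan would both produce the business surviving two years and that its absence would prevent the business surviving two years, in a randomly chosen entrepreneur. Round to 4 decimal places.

p₁ = 0.78, p₀ = 0.154.
Under exogeneity and monotonicity, PNS = p₁ − p₀.
PNS = 0.78 − 0.154 = 0.626

PNS ≈ 0.6260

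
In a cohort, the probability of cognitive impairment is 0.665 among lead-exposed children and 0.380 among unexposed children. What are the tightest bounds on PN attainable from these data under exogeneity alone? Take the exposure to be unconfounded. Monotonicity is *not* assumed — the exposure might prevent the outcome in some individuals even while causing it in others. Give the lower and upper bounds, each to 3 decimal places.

Let p₁ = 0.665, p₀ = 0.38.
Under exogeneity alone the bounds on PN are max{0,(p₁−p₀)/p₁} ≤ PN ≤ min{1,(1−p₀)/p₁}.
  lower = (p₁ − p₀)/p₁ = 0.285 / 0.665 ≈ 0.4286
  upper = min{1, (1 − p₀)/p₁} = 0.62 / 0.665 ≈ 0.9323

0.429 ≤ PN ≤ 0.932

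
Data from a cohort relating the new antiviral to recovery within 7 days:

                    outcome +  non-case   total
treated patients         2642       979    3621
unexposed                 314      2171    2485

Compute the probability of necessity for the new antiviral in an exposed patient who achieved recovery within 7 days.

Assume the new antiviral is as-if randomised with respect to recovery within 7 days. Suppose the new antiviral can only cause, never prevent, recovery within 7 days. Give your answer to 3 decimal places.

p₁ = P(outcome | exposed) = 2642/3621 = 0.72963
p₀ = P(outcome | unexposed) = 314/2485 = 0.12636
Under exogeneity and monotonicity, PN = (p₁ − p₀)/p₁.
PN = (0.72963 − 0.12636) / 0.72963 ≈ 0.8268

PN ≈ 0.827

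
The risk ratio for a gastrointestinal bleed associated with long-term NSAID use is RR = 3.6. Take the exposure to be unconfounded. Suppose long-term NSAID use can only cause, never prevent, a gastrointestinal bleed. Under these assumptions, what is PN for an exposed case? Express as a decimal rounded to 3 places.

Under exogeneity and monotonicity, PN = (RR − 1) / RR = 1 − 1/RR.
PN = (3.6 − 1) / 3.6 = 2.6 / 3.6 ≈ 0.7222

PN ≈ 0.722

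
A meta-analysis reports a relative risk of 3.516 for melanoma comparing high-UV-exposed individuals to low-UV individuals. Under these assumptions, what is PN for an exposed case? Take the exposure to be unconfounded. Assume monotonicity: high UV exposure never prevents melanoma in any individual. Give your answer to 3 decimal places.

Under exogeneity and monotonicity, PN = (RR − 1) / RR = 1 − 1/RR.
PN = (3.516 − 1) / 3.516 = 2.516 / 3.516 ≈ 0.7156

PN ≈ 0.716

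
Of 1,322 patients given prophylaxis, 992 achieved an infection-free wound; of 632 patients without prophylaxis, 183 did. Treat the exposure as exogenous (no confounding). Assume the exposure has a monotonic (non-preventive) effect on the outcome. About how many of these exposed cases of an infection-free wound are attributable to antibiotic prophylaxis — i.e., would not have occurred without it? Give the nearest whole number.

p₁ = P(outcome | exposed) = 992/1322 = 0.75038
p₀ = P(outcome | unexposed) = 183/632 = 0.28956
PN = (p₁ − p₀)/p₁ = (0.75038 − 0.28956) / 0.75038 ≈ 0.61412.
Attributable cases ≈ PN × (exposed cases) = 0.61412 × 992 ≈ 609.21.

about 609 cases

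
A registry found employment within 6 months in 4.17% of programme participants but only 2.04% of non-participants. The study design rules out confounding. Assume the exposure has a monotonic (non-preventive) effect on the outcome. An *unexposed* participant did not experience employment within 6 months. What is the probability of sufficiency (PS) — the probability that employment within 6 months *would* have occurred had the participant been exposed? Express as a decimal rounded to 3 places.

PS ≈ 0.022

p₁ = 0.0417, p₀ = 0.0204.
Under exogeneity and monotonicity, PS = (p₁ − p₀) / (1 − p₀).
PS = (0.0417 − 0.0204) / (1 − 0.0204) = 0.0213 / 0.9796 ≈ 0.0217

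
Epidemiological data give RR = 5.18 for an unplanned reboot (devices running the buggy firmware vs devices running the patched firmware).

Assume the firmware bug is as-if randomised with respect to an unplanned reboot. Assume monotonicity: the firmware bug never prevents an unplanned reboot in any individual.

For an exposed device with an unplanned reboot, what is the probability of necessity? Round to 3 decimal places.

Under exogeneity and monotonicity, PN = (RR − 1) / RR = 1 − 1/RR.
PN = (5.18 − 1) / 5.18 = 4.18 / 5.18 ≈ 0.8069

PN ≈ 0.807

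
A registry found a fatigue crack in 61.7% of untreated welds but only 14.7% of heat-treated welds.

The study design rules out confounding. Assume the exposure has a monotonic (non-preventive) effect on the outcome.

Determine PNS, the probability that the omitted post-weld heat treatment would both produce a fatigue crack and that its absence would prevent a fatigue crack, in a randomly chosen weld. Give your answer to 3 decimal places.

p₁ = 0.617, p₀ = 0.147.
Under exogeneity and monotonicity, PNS = p₁ − p₀.
PNS = 0.617 − 0.147 = 0.47

PNS ≈ 0.470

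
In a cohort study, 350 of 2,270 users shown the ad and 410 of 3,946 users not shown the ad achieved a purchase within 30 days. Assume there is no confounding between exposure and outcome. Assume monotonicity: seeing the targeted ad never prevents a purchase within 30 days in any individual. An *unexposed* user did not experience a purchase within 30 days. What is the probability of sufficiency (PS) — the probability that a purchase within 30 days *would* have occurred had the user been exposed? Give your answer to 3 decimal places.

PS ≈ 0.056

p₁ = P(outcome | exposed) = 350/2270 = 0.15419
p₀ = P(outcome | unexposed) = 410/3946 = 0.1039
Under exogeneity and monotonicity, PS = (p₁ − p₀) / (1 − p₀).
PS = (0.15419 − 0.1039) / (1 − 0.1039) = 0.050282 / 0.8961 ≈ 0.0561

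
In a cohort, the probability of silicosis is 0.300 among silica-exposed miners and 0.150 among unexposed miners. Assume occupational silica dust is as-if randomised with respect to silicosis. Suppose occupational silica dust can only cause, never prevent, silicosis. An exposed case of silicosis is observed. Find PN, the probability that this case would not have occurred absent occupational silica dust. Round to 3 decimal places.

Let p₁ = 0.3, p₀ = 0.15.
Under exogeneity and monotonicity, PN = (p₁ − p₀) / p₁.
PN = (0.3 − 0.15) / 0.3 = 0.15 / 0.3 ≈ 0.5000

PN ≈ 0.500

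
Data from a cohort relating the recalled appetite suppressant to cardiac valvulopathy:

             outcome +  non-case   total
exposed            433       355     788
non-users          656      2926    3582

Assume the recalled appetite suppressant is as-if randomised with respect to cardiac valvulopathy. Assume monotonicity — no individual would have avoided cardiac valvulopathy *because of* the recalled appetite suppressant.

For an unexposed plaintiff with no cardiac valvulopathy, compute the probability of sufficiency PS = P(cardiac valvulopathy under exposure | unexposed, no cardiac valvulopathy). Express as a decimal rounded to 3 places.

PS ≈ 0.448

p₁ = P(outcome | exposed) = 433/788 = 0.54949
p₀ = P(outcome | unexposed) = 656/3582 = 0.18314
Under exogeneity and monotonicity, PS = (p₁ − p₀) / (1 − p₀).
PS = (0.54949 − 0.18314) / (1 − 0.18314) = 0.36635 / 0.81686 ≈ 0.4485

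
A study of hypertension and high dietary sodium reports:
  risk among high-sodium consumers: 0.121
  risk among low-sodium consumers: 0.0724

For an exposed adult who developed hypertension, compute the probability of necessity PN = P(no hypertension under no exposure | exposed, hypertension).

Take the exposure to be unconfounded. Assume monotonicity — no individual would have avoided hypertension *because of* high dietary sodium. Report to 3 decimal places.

Let p₁ = 0.121, p₀ = 0.0724.
Under exogeneity and monotonicity, PN = (p₁ − p₀) / p₁.
PN = (0.121 − 0.0724) / 0.121 = 0.0486 / 0.121 ≈ 0.4017

PN ≈ 0.402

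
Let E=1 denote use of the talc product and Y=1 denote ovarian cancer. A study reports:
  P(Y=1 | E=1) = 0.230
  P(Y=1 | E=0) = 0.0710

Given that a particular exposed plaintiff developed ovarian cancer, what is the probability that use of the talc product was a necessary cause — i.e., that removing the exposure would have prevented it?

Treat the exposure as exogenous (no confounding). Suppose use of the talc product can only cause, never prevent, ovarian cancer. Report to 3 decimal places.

PN ≈ 0.691

Let p₁ = 0.23, p₀ = 0.071.
Under exogeneity and monotonicity, PN = (p₁ − p₀) / p₁.
PN = (0.23 − 0.071) / 0.23 = 0.159 / 0.23 ≈ 0.6913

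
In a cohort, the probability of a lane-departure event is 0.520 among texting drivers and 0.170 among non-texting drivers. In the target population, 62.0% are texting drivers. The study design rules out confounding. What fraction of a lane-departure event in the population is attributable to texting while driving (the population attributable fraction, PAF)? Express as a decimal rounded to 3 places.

Let p₁ = 0.52, p₀ = 0.17.
Overall risk P(Y=1) = π·p₁ + (1−π)·p₀ = 0.62×0.52 + 0.38×0.17 = 0.387.
Under exogeneity, PAF = [P(Y=1) − p₀] / P(Y=1).
PAF = (0.387 − 0.17) / 0.387 ≈ 0.5607

PAF ≈ 0.561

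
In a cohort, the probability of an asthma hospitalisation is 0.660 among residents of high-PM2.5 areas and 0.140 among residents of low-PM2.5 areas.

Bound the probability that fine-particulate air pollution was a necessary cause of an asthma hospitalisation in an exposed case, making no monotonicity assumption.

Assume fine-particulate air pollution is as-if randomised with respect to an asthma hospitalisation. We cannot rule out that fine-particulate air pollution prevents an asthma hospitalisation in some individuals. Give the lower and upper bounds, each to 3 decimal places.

Let p₁ = 0.66, p₀ = 0.14.
Under exogeneity alone the bounds on PN are max{0,(p₁−p₀)/p₁} ≤ PN ≤ min{1,(1−p₀)/p₁}.
  lower = (p₁ − p₀)/p₁ = 0.52 / 0.66 ≈ 0.7879
  upper = min{1, (1 − p₀)/p₁} = 0.86 / 0.66 ≈ 1.3030 → capped at 1

0.788 ≤ PN ≤ 1.000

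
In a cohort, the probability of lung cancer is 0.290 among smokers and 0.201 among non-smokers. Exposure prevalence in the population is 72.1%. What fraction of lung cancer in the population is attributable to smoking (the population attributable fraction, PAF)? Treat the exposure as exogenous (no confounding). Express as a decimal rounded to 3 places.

PAF ≈ 0.242

Let p₁ = 0.29, p₀ = 0.201.
Overall risk P(Y=1) = π·p₁ + (1−π)·p₀ = 0.721×0.29 + 0.279×0.201 = 0.26517.
Under exogeneity, PAF = [P(Y=1) − p₀] / P(Y=1).
PAF = (0.26517 − 0.201) / 0.26517 ≈ 0.2420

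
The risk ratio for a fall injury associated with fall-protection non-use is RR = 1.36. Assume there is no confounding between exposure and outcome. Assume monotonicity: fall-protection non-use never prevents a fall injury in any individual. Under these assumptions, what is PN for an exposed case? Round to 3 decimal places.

PN ≈ 0.265

Under exogeneity and monotonicity, PN = (RR − 1) / RR = 1 − 1/RR.
PN = (1.36 − 1) / 1.36 = 0.36 / 1.36 ≈ 0.2647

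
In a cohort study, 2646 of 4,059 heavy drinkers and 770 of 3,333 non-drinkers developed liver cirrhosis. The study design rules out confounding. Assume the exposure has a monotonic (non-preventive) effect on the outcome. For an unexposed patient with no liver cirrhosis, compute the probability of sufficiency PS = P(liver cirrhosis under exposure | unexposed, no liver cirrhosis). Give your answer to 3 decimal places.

p₁ = P(outcome | exposed) = 2646/4059 = 0.65188
p₀ = P(outcome | unexposed) = 770/3333 = 0.23102
Under exogeneity and monotonicity, PS = (p₁ − p₀) / (1 − p₀).
PS = (0.65188 − 0.23102) / (1 − 0.23102) = 0.42086 / 0.76898 ≈ 0.5473

PS ≈ 0.547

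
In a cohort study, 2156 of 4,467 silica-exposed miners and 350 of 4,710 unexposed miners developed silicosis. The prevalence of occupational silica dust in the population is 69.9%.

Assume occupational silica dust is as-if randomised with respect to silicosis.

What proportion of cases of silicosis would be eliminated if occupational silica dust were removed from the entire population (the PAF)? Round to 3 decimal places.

PAF ≈ 0.793

p₁ = P(outcome | exposed) = 2156/4467 = 0.48265
p₀ = P(outcome | unexposed) = 350/4710 = 0.07431
Overall risk P(Y=1) = π·p₁ + (1−π)·p₀ = 0.699×0.48265 + 0.301×0.07431 = 0.35974.
Under exogeneity, PAF = [P(Y=1) − p₀] / P(Y=1).
PAF = (0.35974 − 0.07431) / 0.35974 ≈ 0.7934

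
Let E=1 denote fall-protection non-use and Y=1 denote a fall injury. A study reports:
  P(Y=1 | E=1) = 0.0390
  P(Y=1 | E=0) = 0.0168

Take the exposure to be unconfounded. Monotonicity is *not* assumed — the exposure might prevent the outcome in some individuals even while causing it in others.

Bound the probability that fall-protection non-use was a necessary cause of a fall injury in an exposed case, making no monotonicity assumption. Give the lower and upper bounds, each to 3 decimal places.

Let p₁ = 0.039, p₀ = 0.0168.
Under exogeneity alone the bounds on PN are max{0,(p₁−p₀)/p₁} ≤ PN ≤ min{1,(1−p₀)/p₁}.
  lower = (p₁ − p₀)/p₁ = 0.0222 / 0.039 ≈ 0.5692
  upper = min{1, (1 − p₀)/p₁} = 0.9832 / 0.039 ≈ 25.2103 → capped at 1

0.569 ≤ PN ≤ 1.000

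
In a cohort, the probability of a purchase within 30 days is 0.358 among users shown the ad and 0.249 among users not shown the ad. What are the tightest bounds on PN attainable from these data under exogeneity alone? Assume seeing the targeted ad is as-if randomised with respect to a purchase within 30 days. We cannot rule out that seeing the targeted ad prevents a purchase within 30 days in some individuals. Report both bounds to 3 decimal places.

0.304 ≤ PN ≤ 1.000

Let p₁ = 0.358, p₀ = 0.249.
Under exogeneity alone the bounds on PN are max{0,(p₁−p₀)/p₁} ≤ PN ≤ min{1,(1−p₀)/p₁}.
  lower = (p₁ − p₀)/p₁ = 0.109 / 0.358 ≈ 0.3045
  upper = min{1, (1 − p₀)/p₁} = 0.751 / 0.358 ≈ 2.0978 → capped at 1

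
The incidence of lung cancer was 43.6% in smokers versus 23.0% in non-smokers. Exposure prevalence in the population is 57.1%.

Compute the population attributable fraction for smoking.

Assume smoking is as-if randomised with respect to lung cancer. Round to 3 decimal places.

PAF ≈ 0.338

p₁ = 0.436, p₀ = 0.23.
Overall risk P(Y=1) = π·p₁ + (1−π)·p₀ = 0.571×0.436 + 0.429×0.23 = 0.34763.
Under exogeneity, PAF = [P(Y=1) − p₀] / P(Y=1).
PAF = (0.34763 − 0.23) / 0.34763 ≈ 0.3384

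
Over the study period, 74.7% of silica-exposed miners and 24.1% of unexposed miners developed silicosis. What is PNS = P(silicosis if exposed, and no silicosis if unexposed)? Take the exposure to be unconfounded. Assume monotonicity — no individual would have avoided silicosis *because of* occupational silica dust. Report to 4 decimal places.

p₁ = 0.747, p₀ = 0.241.
Under exogeneity and monotonicity, PNS = p₁ − p₀.
PNS = 0.747 − 0.241 = 0.506

PNS ≈ 0.5060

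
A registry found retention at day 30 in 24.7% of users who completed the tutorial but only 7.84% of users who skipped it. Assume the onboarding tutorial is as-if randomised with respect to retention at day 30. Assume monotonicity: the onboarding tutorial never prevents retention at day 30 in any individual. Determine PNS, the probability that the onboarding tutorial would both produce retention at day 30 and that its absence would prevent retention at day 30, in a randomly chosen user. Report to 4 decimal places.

p₁ = 0.247, p₀ = 0.0784.
Under exogeneity and monotonicity, PNS = p₁ − p₀.
PNS = 0.247 − 0.0784 = 0.1686

PNS ≈ 0.1686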